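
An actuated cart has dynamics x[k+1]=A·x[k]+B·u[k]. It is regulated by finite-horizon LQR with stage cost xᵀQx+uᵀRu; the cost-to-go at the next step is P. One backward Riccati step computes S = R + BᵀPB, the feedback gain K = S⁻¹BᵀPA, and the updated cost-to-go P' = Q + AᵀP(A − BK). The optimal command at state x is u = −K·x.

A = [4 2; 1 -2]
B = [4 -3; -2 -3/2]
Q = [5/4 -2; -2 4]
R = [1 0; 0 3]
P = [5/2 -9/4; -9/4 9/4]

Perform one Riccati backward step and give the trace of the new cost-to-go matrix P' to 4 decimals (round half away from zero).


BᵀP = [14.5000 -13.5000; -4.1250 3.3750]
S = R + BᵀPB = [1 0; 0 3] + [85.0000 -23.2500; -23.2500 7.3125] = [86.0000 -23.2500; -23.2500 10.3125]
BᵀPA = [44.5000 56.0000; -13.1250 -15.0000]
K = S⁻¹·BᵀPA = [0.4440 0.6605; -0.2718 0.0347]
A−BK = [1.4088 -0.5382; 1.4802 -0.6270]
AᵀP(A−BK) = [0.9264 0.0612; 0.0612 0.5300]
P' = Q + AᵀP(A−BK) = [2.1764 -1.9388; -1.9388 4.5300]
tr(P') = 6.7064

6.7064


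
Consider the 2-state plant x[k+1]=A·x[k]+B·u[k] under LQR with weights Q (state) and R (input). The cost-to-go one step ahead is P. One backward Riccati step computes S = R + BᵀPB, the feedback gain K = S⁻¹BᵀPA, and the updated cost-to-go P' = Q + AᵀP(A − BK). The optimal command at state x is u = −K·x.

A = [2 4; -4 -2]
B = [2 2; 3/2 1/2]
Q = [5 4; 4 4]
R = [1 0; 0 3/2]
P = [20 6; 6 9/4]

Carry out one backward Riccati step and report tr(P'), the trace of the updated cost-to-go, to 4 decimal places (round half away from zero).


23.1695

BᵀP = [49.0000 15.3750; 43.0000 13.1250]
S = R + BᵀPB = [1 0; 0 3/2] + [121.0625 105.6875; 105.6875 92.5625] = [122.0625 105.6875; 105.6875 94.0625]
BᵀPA = [36.5000 165.2500; 33.5000 145.7500]
K = S⁻¹·BᵀPA = [-0.3441 0.4488; 0.7428 1.0452]
A−BK = [1.2026 1.0119; -3.8552 -3.1958]
AᵀP(A−BK) = [7.6767 6.6034; 6.6034 6.4927]
P' = Q + AᵀP(A−BK) = [12.6767 10.6034; 10.6034 10.4927]
tr(P') = 23.1695


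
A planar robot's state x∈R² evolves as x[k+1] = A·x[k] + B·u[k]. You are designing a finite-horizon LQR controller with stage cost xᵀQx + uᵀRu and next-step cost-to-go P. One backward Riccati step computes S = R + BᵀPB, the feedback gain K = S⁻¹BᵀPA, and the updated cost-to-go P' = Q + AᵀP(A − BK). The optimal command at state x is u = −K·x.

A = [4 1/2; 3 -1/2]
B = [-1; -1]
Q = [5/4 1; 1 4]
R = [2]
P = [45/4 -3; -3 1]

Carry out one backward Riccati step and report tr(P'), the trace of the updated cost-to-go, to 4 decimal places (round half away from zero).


35.2652

BᵀP = [-8.2500 2.0000]
S = R + BᵀPB = [2] + [6.2500] = [8.2500]
BᵀPA = [-27.0000 -5.1250]
K = S⁻¹·BᵀPA = [-3.2727 -0.6212]
A−BK = [0.7273 -0.1212; -0.2727 -1.1212]
AᵀP(A−BK) = [28.6364 5.7273; 5.7273 1.3788]
P' = Q + AᵀP(A−BK) = [29.8864 6.7273; 6.7273 5.3788]
tr(P') = 35.2652


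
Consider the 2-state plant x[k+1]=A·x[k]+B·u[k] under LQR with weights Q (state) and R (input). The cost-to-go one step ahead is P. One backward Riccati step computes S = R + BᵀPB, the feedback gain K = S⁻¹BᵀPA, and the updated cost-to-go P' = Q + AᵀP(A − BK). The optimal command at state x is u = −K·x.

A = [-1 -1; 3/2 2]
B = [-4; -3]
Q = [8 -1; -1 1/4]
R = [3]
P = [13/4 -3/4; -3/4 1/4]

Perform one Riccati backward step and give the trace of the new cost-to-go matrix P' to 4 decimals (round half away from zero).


BᵀP = [-10.7500 2.2500]
S = R + BᵀPB = [3] + [36.2500] = [39.2500]
BᵀPA = [14.1250 15.2500]
K = S⁻¹·BᵀPA = [0.3599 0.3885]
A−BK = [0.4395 0.5541; 2.5796 3.1656]
AᵀP(A−BK) = [0.9793 1.1369; 1.1369 1.3248]
P' = Q + AᵀP(A−BK) = [8.9793 0.1369; 0.1369 1.5748]
tr(P') = 10.5541

10.5541


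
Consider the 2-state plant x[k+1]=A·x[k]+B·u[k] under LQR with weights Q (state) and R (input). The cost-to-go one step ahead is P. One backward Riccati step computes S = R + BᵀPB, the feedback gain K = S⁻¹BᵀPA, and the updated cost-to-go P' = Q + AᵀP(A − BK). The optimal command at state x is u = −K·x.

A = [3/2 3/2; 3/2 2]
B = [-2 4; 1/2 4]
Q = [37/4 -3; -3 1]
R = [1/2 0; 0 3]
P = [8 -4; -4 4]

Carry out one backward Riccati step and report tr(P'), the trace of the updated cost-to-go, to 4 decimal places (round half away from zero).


BᵀP = [-18.0000 10.0000; 16.0000 0.0000]
S = R + BᵀPB = [1/2 0; 0 3] + [41.0000 -32.0000; -32.0000 64.0000] = [41.5000 -32.0000; -32.0000 67.0000]
BᵀPA = [-12.0000 -7.0000; 24.0000 24.0000]
K = S⁻¹·BᵀPA = [-0.0205 0.1702; 0.3484 0.4395]
A−BK = [0.0653 0.0824; 0.1166 0.1568]
AᵀP(A−BK) = [0.3920 0.4944; 0.4944 0.6433]
P' = Q + AᵀP(A−BK) = [9.6420 -2.5056; -2.5056 1.6433]
tr(P') = 11.2853

11.2853


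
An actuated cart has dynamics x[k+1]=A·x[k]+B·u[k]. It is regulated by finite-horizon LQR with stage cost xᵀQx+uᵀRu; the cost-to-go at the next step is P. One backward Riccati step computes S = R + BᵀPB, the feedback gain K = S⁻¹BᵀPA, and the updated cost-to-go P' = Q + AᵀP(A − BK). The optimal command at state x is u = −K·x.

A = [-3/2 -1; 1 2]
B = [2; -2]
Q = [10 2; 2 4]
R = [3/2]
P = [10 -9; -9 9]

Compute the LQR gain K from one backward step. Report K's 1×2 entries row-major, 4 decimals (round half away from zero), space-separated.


-0.6221 -0.7358

BᵀP = [38.0000 -36.0000]
S = R + BᵀPB = [3/2] + [148.0000] = [149.5000]
BᵀPA = [-93.0000 -110.0000]
K = S⁻¹·BᵀPA = [-0.6221 -0.7358]
A−BK = [-0.2559 0.4716; -0.2441 0.5284]
AᵀP(A−BK) = [0.6472 0.5719; 0.5719 1.0635]
P' = Q + AᵀP(A−BK) = [10.6472 2.5719; 2.5719 5.0635]
tr(P') = 15.7107


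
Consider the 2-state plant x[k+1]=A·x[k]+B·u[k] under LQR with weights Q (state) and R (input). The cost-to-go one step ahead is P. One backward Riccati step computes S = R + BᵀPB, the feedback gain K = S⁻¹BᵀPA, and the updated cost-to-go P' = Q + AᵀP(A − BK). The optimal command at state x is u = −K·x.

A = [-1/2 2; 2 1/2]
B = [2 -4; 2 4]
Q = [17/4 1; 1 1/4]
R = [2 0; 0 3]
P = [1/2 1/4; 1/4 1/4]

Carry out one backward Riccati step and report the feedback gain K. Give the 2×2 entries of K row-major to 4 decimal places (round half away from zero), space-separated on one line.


BᵀP = [1.5000 1.0000; -1.0000 0.0000]
S = R + BᵀPB = [2 0; 0 3] + [5.0000 -2.0000; -2.0000 4.0000] = [7.0000 -2.0000; -2.0000 7.0000]
BᵀPA = [1.2500 3.5000; 0.5000 -2.0000]
K = S⁻¹·BᵀPA = [0.2167 0.4556; 0.1333 -0.1556]
A−BK = [-0.4000 0.4667; 1.0333 0.2111]
AᵀP(A−BK) = [0.2875 0.1958; 0.1958 0.6569]
P' = Q + AᵀP(A−BK) = [4.5375 1.1958; 1.1958 0.9069]
tr(P') = 5.4444

0.2167 0.4556 0.1333 -0.1556


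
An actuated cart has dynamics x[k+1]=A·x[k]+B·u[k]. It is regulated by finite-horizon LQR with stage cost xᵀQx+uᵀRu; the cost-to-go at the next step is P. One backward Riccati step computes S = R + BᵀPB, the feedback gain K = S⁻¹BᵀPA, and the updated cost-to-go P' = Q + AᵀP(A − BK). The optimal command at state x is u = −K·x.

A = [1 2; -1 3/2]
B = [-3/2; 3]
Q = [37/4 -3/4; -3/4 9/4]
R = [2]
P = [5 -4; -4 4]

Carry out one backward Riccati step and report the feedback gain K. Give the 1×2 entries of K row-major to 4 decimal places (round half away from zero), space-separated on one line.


-0.4399 -0.1408

BᵀP = [-19.5000 18.0000]
S = R + BᵀPB = [2] + [83.2500] = [85.2500]
BᵀPA = [-37.5000 -12.0000]
K = S⁻¹·BᵀPA = [-0.4399 -0.1408]
A−BK = [0.3402 1.7889; 0.3196 1.9223]
AᵀP(A−BK) = [0.5044 0.7214; 0.7214 3.3109]
P' = Q + AᵀP(A−BK) = [9.7544 -0.0286; -0.0286 5.5609]
tr(P') = 15.3152


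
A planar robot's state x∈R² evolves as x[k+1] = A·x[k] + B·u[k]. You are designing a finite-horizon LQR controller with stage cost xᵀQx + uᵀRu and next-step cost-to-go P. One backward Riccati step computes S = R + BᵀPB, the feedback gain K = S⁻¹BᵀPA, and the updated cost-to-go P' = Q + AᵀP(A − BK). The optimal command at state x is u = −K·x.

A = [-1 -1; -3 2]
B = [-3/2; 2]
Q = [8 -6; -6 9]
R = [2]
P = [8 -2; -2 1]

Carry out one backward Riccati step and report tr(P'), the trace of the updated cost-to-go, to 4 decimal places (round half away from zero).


23.1944

BᵀP = [-16.0000 5.0000]
S = R + BᵀPB = [2] + [34.0000] = [36.0000]
BᵀPA = [1.0000 26.0000]
K = S⁻¹·BᵀPA = [0.0278 0.7222]
A−BK = [-0.9583 0.0833; -3.0556 0.5556]
AᵀP(A−BK) = [4.9722 -0.7222; -0.7222 1.2222]
P' = Q + AᵀP(A−BK) = [12.9722 -6.7222; -6.7222 10.2222]
tr(P') = 23.1944


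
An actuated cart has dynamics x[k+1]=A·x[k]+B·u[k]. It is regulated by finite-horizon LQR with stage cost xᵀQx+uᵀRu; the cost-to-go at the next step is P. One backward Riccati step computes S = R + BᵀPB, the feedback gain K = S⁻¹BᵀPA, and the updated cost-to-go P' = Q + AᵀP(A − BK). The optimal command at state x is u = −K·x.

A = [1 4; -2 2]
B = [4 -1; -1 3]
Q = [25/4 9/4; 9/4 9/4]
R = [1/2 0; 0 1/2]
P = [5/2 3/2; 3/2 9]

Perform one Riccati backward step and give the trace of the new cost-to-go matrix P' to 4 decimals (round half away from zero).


10.0888

BᵀP = [8.5000 -3.0000; 2.0000 25.5000]
S = R + BᵀPB = [1/2 0; 0 1/2] + [37.0000 -17.5000; -17.5000 74.5000] = [37.5000 -17.5000; -17.5000 75.0000]
BᵀPA = [14.5000 28.0000; -49.0000 59.0000]
K = S⁻¹·BᵀPA = [0.0918 1.2499; -0.6319 1.0783]
A−BK = [0.0010 0.0788; -0.0125 0.0150]
AᵀP(A−BK) = [0.2052 -0.2863; -0.2863 1.3835]
P' = Q + AᵀP(A−BK) = [6.4552 1.9637; 1.9637 3.6335]
tr(P') = 10.0888


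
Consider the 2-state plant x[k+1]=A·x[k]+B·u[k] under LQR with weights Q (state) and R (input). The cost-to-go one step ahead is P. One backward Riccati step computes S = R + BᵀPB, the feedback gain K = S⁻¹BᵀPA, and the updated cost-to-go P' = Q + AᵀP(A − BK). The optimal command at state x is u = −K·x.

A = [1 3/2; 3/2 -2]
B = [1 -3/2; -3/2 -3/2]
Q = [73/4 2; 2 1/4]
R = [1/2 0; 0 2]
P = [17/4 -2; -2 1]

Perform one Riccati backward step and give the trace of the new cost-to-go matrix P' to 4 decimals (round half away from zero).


BᵀP = [7.2500 -3.5000; -3.3750 1.5000]
S = R + BᵀPB = [1/2 0; 0 2] + [12.5000 -5.6250; -5.6250 2.8125] = [13.0000 -5.6250; -5.6250 4.8125]
BᵀPA = [2.0000 17.8750; -1.1250 -8.0625]
K = S⁻¹·BᵀPA = [0.1066 1.3153; -0.1091 -0.1379]
A−BK = [0.7297 -0.0222; 1.4962 -0.2340]
AᵀP(A−BK) = [0.1640 0.0892; 0.0892 0.9391]
P' = Q + AᵀP(A−BK) = [18.4140 2.0892; 2.0892 1.1891]
tr(P') = 19.6031

19.6031


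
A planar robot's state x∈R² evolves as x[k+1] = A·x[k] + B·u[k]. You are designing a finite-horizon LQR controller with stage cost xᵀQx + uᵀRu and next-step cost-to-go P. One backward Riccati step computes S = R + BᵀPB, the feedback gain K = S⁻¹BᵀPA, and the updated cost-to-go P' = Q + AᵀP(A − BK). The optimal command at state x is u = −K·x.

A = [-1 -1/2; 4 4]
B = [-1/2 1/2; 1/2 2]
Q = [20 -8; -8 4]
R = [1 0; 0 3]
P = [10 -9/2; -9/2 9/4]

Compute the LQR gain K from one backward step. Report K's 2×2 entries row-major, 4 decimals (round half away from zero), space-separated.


BᵀP = [-7.2500 3.3750; -4.0000 2.2500]
S = R + BᵀPB = [1 0; 0 3] + [5.3125 3.1250; 3.1250 2.5000] = [6.3125 3.1250; 3.1250 5.5000]
BᵀPA = [20.7500 17.1250; 13.0000 11.0000]
K = S⁻¹·BᵀPA = [2.9455 2.3970; 0.6900 0.6381]
A−BK = [0.1277 0.3795; 1.1472 1.5254]
AᵀP(A−BK) = [11.9098 9.9674; 9.9674 8.4327]
P' = Q + AᵀP(A−BK) = [31.9098 1.9674; 1.9674 12.4327]
tr(P') = 44.3425

2.9455 2.3970 0.6900 0.6381


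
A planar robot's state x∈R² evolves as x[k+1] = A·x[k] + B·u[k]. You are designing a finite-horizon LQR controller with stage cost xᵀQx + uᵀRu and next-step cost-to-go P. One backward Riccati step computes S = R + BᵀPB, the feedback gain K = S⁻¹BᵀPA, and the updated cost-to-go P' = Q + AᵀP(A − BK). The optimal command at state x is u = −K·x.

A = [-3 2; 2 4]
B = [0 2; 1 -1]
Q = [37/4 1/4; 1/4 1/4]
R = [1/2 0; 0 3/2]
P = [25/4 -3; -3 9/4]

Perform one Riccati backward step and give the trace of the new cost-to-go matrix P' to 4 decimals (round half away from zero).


BᵀP = [-3.0000 2.2500; 15.5000 -8.2500]
S = R + BᵀPB = [1/2 0; 0 3/2] + [2.2500 -8.2500; -8.2500 39.2500] = [2.7500 -8.2500; -8.2500 40.7500]
BᵀPA = [13.5000 3.0000; -63.0000 -2.0000]
K = S⁻¹·BᵀPA = [0.6903 2.4034; -1.4063 0.4375]
A−BK = [-0.1875 1.1250; -0.0966 2.0341]
AᵀP(A−BK) = [3.3366 -0.3835; -0.3835 6.6648]
P' = Q + AᵀP(A−BK) = [12.5866 -0.1335; -0.1335 6.9148]
tr(P') = 19.5014

19.5014


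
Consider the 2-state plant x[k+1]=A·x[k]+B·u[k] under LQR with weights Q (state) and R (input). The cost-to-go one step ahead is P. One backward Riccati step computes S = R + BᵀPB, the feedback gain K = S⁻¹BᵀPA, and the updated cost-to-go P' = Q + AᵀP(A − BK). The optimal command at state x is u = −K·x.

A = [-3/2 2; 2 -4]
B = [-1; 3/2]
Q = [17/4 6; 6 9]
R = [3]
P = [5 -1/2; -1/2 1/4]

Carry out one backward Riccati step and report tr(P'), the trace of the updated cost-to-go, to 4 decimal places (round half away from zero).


27.4425

BᵀP = [-5.7500 0.8750]
S = R + BᵀPB = [3] + [7.0625] = [10.0625]
BᵀPA = [10.3750 -15.0000]
K = S⁻¹·BᵀPA = [1.0311 -1.4907]
A−BK = [-0.4689 0.5093; 0.4534 -1.7640]
AᵀP(A−BK) = [4.5528 -6.5342; -6.5342 9.6398]
P' = Q + AᵀP(A−BK) = [8.8028 -0.5342; -0.5342 18.6398]
tr(P') = 27.4425


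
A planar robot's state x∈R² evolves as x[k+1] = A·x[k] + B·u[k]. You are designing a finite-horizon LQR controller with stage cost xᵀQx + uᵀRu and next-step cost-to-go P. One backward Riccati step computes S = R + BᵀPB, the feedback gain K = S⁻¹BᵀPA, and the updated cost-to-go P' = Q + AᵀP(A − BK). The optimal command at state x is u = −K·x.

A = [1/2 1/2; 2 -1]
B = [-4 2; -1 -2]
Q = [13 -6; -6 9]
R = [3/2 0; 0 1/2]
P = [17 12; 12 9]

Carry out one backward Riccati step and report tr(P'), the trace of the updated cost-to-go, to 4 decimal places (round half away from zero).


22.6759

BᵀP = [-80.0000 -57.0000; 10.0000 6.0000]
S = R + BᵀPB = [3/2 0; 0 1/2] + [377.0000 -46.0000; -46.0000 8.0000] = [378.5000 -46.0000; -46.0000 8.5000]
BᵀPA = [-154.0000 17.0000; 17.0000 -1.0000]
K = S⁻¹·BᵀPA = [-0.4785 0.0894; -0.5898 0.3664]
A−BK = [-0.2346 0.1250; 0.3419 -0.1778]
AᵀP(A−BK) = [0.5801 -0.2045; -0.2045 0.0959]
P' = Q + AᵀP(A−BK) = [13.5801 -6.2045; -6.2045 9.0959]
tr(P') = 22.6759


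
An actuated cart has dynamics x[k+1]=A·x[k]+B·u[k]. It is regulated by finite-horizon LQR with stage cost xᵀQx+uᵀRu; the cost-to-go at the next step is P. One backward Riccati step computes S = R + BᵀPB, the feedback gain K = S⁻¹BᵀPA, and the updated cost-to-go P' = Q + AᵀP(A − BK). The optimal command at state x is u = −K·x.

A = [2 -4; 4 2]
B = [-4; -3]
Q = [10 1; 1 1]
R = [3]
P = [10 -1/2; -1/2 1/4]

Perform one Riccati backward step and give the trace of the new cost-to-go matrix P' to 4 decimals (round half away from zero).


22.3540

BᵀP = [-38.5000 1.2500]
S = R + BᵀPB = [3] + [150.2500] = [153.2500]
BᵀPA = [-72.0000 156.5000]
K = S⁻¹·BᵀPA = [-0.4698 1.0212]
A−BK = [0.1207 0.0848; 2.5905 5.0636]
AᵀP(A−BK) = [2.1729 1.5269; 1.5269 9.1811]
P' = Q + AᵀP(A−BK) = [12.1729 2.5269; 2.5269 10.1811]
tr(P') = 22.3540


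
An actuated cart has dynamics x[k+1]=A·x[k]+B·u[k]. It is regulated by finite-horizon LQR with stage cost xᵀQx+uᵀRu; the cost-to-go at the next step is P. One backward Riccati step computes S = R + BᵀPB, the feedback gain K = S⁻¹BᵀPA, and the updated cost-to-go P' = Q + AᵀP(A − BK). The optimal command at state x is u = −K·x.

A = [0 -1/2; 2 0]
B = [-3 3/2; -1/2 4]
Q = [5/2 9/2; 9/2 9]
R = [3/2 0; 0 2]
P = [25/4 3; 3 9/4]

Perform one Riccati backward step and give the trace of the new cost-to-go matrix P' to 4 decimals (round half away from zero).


12.0479

BᵀP = [-20.2500 -10.1250; 21.3750 13.5000]
S = R + BᵀPB = [3/2 0; 0 2] + [65.8125 -70.8750; -70.8750 86.0625] = [67.3125 -70.8750; -70.8750 88.0625]
BᵀPA = [-20.2500 10.1250; 27.0000 -10.6875]
K = S⁻¹·BᵀPA = [0.1441 0.1483; 0.4226 -0.0020]
A−BK = [-0.2015 -0.0520; 0.3817 0.0821]
AᵀP(A−BK) = [0.5084 0.0572; 0.0572 0.0395]
P' = Q + AᵀP(A−BK) = [3.0084 4.5572; 4.5572 9.0395]
tr(P') = 12.0479


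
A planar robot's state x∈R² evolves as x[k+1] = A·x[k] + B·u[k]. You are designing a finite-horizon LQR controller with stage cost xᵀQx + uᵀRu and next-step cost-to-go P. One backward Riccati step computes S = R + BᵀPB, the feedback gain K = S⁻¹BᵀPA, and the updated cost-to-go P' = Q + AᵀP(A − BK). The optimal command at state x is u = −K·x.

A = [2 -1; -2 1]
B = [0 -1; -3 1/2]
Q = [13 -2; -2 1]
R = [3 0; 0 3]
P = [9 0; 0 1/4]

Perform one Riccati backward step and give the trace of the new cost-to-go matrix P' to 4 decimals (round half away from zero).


BᵀP = [0.0000 -0.7500; -9.0000 0.1250]
S = R + BᵀPB = [3 0; 0 3] + [2.2500 -0.3750; -0.3750 9.0625] = [5.2500 -0.3750; -0.3750 12.0625]
BᵀPA = [1.5000 -0.7500; -18.2500 9.1250]
K = S⁻¹·BᵀPA = [0.1780 -0.0890; -1.5074 0.7537]
A−BK = [0.4926 -0.2463; -0.7122 0.3561]
AᵀP(A−BK) = [9.2226 -4.6113; -4.6113 2.3056]
P' = Q + AᵀP(A−BK) = [22.2226 -6.6113; -6.6113 3.3056]
tr(P') = 25.5282

25.5282


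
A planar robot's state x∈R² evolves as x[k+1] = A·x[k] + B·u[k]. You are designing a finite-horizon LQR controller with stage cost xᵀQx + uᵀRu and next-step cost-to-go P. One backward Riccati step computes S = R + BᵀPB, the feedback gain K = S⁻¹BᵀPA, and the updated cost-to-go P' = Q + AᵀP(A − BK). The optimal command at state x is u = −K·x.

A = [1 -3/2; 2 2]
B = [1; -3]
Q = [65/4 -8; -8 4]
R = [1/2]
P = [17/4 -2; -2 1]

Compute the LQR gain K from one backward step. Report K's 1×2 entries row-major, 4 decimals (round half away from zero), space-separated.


BᵀP = [10.2500 -5.0000]
S = R + BᵀPB = [1/2] + [25.2500] = [25.7500]
BᵀPA = [0.2500 -25.3750]
K = S⁻¹·BᵀPA = [0.0097 -0.9854]
A−BK = [0.9903 -0.5146; 2.0291 -0.9563]
AᵀP(A−BK) = [0.2476 -0.1286; -0.1286 0.5570]
P' = Q + AᵀP(A−BK) = [16.4976 -8.1286; -8.1286 4.5570]
tr(P') = 21.0546

0.0097 -0.9854


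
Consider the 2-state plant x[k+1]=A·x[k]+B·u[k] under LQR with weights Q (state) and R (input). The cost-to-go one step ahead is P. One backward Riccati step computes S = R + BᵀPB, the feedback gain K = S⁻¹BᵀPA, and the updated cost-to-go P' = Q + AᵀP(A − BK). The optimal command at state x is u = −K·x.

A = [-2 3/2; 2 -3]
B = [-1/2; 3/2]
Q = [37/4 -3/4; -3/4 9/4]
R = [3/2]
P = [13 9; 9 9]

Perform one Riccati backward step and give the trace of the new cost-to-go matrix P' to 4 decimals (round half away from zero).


BᵀP = [7.0000 9.0000]
S = R + BᵀPB = [3/2] + [10.0000] = [11.5000]
BᵀPA = [4.0000 -16.5000]
K = S⁻¹·BᵀPA = [0.3478 -1.4348]
A−BK = [-1.8261 0.7826; 1.4783 -0.8478]
AᵀP(A−BK) = [14.6087 -6.2609; -6.2609 5.5761]
P' = Q + AᵀP(A−BK) = [23.8587 -7.0109; -7.0109 7.8261]
tr(P') = 31.6848

31.6848


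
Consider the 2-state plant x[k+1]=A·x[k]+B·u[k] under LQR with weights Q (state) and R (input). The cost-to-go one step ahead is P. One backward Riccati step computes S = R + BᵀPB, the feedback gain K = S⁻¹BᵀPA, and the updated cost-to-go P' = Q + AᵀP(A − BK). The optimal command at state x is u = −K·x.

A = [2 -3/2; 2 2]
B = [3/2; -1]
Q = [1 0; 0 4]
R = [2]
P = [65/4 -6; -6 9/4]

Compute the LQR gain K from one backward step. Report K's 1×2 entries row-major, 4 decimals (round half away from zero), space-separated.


0.6504 -1.1573

BᵀP = [30.3750 -11.2500]
S = R + BᵀPB = [2] + [56.8125] = [58.8125]
BᵀPA = [38.2500 -68.0625]
K = S⁻¹·BᵀPA = [0.6504 -1.1573]
A−BK = [1.0244 0.2359; 2.6504 0.8427]
AᵀP(A−BK) = [1.1233 -1.4841; -1.4841 2.7952]
P' = Q + AᵀP(A−BK) = [2.1233 -1.4841; -1.4841 6.7952]
tr(P') = 8.9184


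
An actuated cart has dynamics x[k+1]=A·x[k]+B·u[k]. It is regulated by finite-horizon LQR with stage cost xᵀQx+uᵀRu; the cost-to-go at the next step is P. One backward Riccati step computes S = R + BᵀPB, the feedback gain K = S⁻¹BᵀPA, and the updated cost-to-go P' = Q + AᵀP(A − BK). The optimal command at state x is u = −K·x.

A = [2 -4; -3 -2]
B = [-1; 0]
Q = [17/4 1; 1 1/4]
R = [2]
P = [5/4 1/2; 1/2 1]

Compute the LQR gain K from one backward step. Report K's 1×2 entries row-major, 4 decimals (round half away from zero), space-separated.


-0.3077 1.8462

BᵀP = [-1.2500 -0.5000]
S = R + BᵀPB = [2] + [1.2500] = [3.2500]
BᵀPA = [-1.0000 6.0000]
K = S⁻¹·BᵀPA = [-0.3077 1.8462]
A−BK = [1.6923 -2.1538; -3.0000 -2.0000]
AᵀP(A−BK) = [7.6923 1.8462; 1.8462 20.9231]
P' = Q + AᵀP(A−BK) = [11.9423 2.8462; 2.8462 21.1731]
tr(P') = 33.1154


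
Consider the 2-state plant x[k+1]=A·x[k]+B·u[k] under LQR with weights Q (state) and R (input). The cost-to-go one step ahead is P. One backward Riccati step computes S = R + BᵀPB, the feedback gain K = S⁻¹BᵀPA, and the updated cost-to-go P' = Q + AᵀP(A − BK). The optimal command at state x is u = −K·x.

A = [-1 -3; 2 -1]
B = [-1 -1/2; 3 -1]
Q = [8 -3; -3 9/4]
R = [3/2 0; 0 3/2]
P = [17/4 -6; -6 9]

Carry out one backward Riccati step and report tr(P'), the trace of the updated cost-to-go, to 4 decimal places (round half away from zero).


BᵀP = [-22.2500 33.0000; 3.8750 -6.0000]
S = R + BᵀPB = [3/2 0; 0 3/2] + [121.2500 -21.8750; -21.8750 4.0625] = [122.7500 -21.8750; -21.8750 5.5625]
BᵀPA = [88.2500 33.7500; -15.8750 -5.6250]
K = S⁻¹·BᵀPA = [0.7031 0.3167; -0.0890 0.2341]
A−BK = [-0.3414 -2.5663; -0.1983 -1.7159]
AᵀP(A−BK) = [0.7903 0.5204; 0.5204 1.8793]
P' = Q + AᵀP(A−BK) = [8.7903 -2.4796; -2.4796 4.1293]
tr(P') = 12.9196

12.9196


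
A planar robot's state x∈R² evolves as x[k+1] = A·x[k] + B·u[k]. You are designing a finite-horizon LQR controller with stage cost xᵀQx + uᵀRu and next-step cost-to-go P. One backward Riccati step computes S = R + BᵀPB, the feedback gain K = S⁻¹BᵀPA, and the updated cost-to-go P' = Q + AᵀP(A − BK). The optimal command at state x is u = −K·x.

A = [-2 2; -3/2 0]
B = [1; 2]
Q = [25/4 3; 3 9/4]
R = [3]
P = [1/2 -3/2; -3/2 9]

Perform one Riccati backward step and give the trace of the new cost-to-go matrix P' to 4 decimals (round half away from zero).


11.3601

BᵀP = [-2.5000 16.5000]
S = R + BᵀPB = [3] + [30.5000] = [33.5000]
BᵀPA = [-19.7500 -5.0000]
K = S⁻¹·BᵀPA = [-0.5896 -0.1493]
A−BK = [-1.4104 2.1493; -0.3209 0.2985]
AᵀP(A−BK) = [1.6063 -0.4478; -0.4478 1.2537]
P' = Q + AᵀP(A−BK) = [7.8563 2.5522; 2.5522 3.5037]
tr(P') = 11.3601


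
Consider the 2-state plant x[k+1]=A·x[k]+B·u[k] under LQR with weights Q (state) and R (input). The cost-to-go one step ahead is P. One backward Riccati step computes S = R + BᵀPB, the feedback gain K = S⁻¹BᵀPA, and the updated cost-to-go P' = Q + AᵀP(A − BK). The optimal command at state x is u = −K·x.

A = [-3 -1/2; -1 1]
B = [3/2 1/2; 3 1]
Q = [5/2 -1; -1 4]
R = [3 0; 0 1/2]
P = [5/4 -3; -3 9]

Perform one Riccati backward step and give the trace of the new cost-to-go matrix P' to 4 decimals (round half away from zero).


BᵀP = [-7.1250 22.5000; -2.3750 7.5000]
S = R + BᵀPB = [3 0; 0 1/2] + [56.8125 18.9375; 18.9375 6.3125] = [59.8125 18.9375; 18.9375 6.8125]
BᵀPA = [-1.1250 26.0625; -0.3750 8.6875]
K = S⁻¹·BᵀPA = [-0.0115 0.2668; -0.0230 0.5336]
A−BK = [-2.9712 -1.1670; -0.9424 -0.3340]
AᵀP(A−BK) = [2.2284 0.8752; 0.8752 0.7236]
P' = Q + AᵀP(A−BK) = [4.7284 -0.1248; -0.1248 4.7236]
tr(P') = 9.4520

9.4520


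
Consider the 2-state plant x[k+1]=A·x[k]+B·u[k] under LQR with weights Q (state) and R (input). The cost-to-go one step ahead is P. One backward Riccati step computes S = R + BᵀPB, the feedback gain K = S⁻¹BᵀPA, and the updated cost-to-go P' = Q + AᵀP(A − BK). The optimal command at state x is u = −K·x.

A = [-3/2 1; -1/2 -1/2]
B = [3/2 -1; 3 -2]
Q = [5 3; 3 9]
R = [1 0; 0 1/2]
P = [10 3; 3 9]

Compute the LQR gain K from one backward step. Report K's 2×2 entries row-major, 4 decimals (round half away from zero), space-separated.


-0.2091 0.0333 0.2788 -0.0444

BᵀP = [24.0000 31.5000; -16.0000 -21.0000]
S = R + BᵀPB = [1 0; 0 1/2] + [130.5000 -87.0000; -87.0000 58.0000] = [131.5000 -87.0000; -87.0000 58.5000]
BᵀPA = [-51.7500 8.2500; 34.5000 -5.5000]
K = S⁻¹·BᵀPA = [-0.2091 0.0333; 0.2788 -0.0444]
A−BK = [-0.9076 0.9056; 0.6848 -0.6889]
AᵀP(A−BK) = [8.8114 -8.7417; -8.7417 8.7306]
P' = Q + AᵀP(A−BK) = [13.8114 -5.7417; -5.7417 17.7306]
tr(P') = 31.5419


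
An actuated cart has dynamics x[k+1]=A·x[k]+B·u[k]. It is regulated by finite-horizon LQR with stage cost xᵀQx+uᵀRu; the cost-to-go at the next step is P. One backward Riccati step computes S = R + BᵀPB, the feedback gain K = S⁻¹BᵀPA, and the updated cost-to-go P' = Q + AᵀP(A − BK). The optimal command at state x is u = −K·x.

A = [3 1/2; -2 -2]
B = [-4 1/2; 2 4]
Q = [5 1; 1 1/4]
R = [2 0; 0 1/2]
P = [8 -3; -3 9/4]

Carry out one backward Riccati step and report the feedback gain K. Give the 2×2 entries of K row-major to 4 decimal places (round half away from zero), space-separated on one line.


BᵀP = [-38.0000 16.5000; -8.0000 7.5000]
S = R + BᵀPB = [2 0; 0 1/2] + [185.0000 47.0000; 47.0000 26.0000] = [187.0000 47.0000; 47.0000 26.5000]
BᵀPA = [-147.0000 -52.0000; -39.0000 -19.0000]
K = S⁻¹·BᵀPA = [-0.7510 -0.1766; -0.1398 -0.4038]
A−BK = [0.0661 -0.0045; 0.0612 -0.0317]
AᵀP(A−BK) = [1.1567 0.2938; 0.2938 0.1455]
P' = Q + AᵀP(A−BK) = [6.1567 1.2938; 1.2938 0.3955]
tr(P') = 6.5522

-0.7510 -0.1766 -0.1398 -0.4038


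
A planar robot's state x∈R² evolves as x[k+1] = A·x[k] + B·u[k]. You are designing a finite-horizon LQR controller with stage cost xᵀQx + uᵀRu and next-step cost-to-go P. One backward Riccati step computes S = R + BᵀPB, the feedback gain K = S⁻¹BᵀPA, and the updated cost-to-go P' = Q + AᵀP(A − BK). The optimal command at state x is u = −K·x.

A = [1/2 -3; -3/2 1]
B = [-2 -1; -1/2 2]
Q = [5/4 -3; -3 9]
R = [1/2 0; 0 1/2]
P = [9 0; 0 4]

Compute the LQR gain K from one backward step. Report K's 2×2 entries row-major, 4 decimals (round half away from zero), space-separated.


0.1026 1.0996 -0.7034 0.7688

BᵀP = [-18.0000 -2.0000; -9.0000 8.0000]
S = R + BᵀPB = [1/2 0; 0 1/2] + [37.0000 14.0000; 14.0000 25.0000] = [37.5000 14.0000; 14.0000 25.5000]
BᵀPA = [-6.0000 52.0000; -16.5000 35.0000]
K = S⁻¹·BᵀPA = [0.1026 1.0996; -0.7034 0.7688]
A−BK = [0.0018 -0.0319; -0.0419 0.0122]
AᵀP(A−BK) = [0.2597 -0.2165; -0.2165 0.9099]
P' = Q + AᵀP(A−BK) = [1.5097 -3.2165; -3.2165 9.9099]
tr(P') = 11.4196


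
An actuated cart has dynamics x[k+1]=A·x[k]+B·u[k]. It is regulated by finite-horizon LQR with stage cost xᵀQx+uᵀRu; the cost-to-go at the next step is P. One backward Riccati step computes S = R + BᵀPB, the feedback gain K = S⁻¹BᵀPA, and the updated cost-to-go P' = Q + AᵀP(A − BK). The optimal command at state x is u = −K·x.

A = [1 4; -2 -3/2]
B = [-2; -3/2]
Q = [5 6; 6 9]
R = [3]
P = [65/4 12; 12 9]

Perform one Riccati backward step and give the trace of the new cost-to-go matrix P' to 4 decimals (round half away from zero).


BᵀP = [-50.5000 -37.5000]
S = R + BᵀPB = [3] + [157.2500] = [160.2500]
BᵀPA = [24.5000 -145.7500]
K = S⁻¹·BᵀPA = [0.1529 -0.9095]
A−BK = [1.3058 2.1810; -1.7707 -2.8643]
AᵀP(A−BK) = [0.5043 0.2832; 0.2832 3.6880]
P' = Q + AᵀP(A−BK) = [5.5043 6.2832; 6.2832 12.6880]
tr(P') = 18.1923

18.1923


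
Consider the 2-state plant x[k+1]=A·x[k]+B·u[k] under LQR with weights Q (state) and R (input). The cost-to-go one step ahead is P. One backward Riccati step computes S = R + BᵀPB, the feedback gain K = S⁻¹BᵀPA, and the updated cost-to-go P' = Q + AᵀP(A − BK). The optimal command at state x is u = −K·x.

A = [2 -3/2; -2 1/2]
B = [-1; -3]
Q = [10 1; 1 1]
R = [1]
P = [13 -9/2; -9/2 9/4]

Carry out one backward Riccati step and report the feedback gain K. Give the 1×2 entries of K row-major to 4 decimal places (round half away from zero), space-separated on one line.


0.7586 -0.2586

BᵀP = [0.5000 -2.2500]
S = R + BᵀPB = [1] + [6.2500] = [7.2500]
BᵀPA = [5.5000 -1.8750]
K = S⁻¹·BᵀPA = [0.7586 -0.2586]
A−BK = [2.7586 -1.7586; 0.2759 -0.2759]
AᵀP(A−BK) = [92.8276 -57.8276; -57.8276 36.0776]
P' = Q + AᵀP(A−BK) = [102.8276 -56.8276; -56.8276 37.0776]
tr(P') = 139.9052


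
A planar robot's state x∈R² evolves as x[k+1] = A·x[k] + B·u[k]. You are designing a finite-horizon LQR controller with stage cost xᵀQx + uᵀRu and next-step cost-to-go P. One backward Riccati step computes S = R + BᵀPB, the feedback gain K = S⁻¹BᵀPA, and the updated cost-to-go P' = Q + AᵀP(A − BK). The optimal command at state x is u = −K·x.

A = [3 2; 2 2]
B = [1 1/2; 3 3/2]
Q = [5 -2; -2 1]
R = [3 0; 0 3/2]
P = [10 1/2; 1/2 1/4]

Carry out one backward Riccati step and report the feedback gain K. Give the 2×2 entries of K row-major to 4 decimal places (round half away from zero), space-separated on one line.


1.4300 0.9855 1.4300 0.9855

BᵀP = [11.5000 1.2500; 5.7500 0.6250]
S = R + BᵀPB = [3 0; 0 3/2] + [15.2500 7.6250; 7.6250 3.8125] = [18.2500 7.6250; 7.6250 5.3125]
BᵀPA = [37.0000 25.5000; 18.5000 12.7500]
K = S⁻¹·BᵀPA = [1.4300 0.9855; 1.4300 0.9855]
A−BK = [0.8551 0.5217; -4.4348 -2.4348]
AᵀP(A−BK) = [17.6377 11.3043; 11.3043 7.3043]
P' = Q + AᵀP(A−BK) = [22.6377 9.3043; 9.3043 8.3043]
tr(P') = 30.9420


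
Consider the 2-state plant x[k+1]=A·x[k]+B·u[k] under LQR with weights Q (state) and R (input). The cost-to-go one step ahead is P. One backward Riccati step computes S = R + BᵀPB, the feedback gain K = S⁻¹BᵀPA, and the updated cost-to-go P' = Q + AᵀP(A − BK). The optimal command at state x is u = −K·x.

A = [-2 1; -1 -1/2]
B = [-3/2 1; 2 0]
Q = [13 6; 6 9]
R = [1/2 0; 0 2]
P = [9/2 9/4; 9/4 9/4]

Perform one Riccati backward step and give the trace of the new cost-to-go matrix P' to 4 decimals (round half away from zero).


BᵀP = [-2.2500 1.1250; 4.5000 2.2500]
S = R + BᵀPB = [1/2 0; 0 2] + [5.6250 -2.2500; -2.2500 4.5000] = [6.1250 -2.2500; -2.2500 6.5000]
BᵀPA = [3.3750 -2.8125; -11.2500 3.3750]
K = S⁻¹·BᵀPA = [-0.0971 -0.3076; -1.7644 0.4128]
A−BK = [-0.3813 0.1259; -0.8058 0.1151]
AᵀP(A−BK) = [9.7284 -2.1933; -2.1933 0.5544]
P' = Q + AᵀP(A−BK) = [22.7284 3.8067; 3.8067 9.5544]
tr(P') = 32.2828

32.2828


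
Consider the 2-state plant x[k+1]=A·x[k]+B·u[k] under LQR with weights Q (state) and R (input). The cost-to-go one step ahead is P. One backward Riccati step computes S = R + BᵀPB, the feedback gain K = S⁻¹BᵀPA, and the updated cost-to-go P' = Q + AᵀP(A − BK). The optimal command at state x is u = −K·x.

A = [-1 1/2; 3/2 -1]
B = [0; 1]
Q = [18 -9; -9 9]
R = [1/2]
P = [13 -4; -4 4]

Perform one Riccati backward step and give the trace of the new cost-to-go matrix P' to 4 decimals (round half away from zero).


BᵀP = [-4.0000 4.0000]
S = R + BᵀPB = [1/2] + [4.0000] = [4.5000]
BᵀPA = [10.0000 -6.0000]
K = S⁻¹·BᵀPA = [2.2222 -1.3333]
A−BK = [-1.0000 0.5000; -0.7222 0.3333]
AᵀP(A−BK) = [11.7778 -6.1667; -6.1667 3.2500]
P' = Q + AᵀP(A−BK) = [29.7778 -15.1667; -15.1667 12.2500]
tr(P') = 42.0278

42.0278


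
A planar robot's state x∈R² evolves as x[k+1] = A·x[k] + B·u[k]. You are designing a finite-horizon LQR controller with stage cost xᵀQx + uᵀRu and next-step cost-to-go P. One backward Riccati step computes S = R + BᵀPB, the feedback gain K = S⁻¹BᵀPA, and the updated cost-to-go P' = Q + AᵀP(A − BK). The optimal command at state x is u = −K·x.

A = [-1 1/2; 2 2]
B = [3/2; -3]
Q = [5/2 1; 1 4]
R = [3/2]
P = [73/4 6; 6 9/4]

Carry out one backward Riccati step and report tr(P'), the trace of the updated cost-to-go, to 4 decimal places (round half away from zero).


BᵀP = [9.3750 2.2500]
S = R + BᵀPB = [3/2] + [7.3125] = [8.8125]
BᵀPA = [-4.8750 9.1875]
K = S⁻¹·BᵀPA = [-0.5532 1.0426]
A−BK = [-0.1702 -1.0638; 0.3404 5.1277]
AᵀP(A−BK) = [0.5532 -1.0426; -1.0426 15.9840]
P' = Q + AᵀP(A−BK) = [3.0532 -0.0426; -0.0426 19.9840]
tr(P') = 23.0372

23.0372


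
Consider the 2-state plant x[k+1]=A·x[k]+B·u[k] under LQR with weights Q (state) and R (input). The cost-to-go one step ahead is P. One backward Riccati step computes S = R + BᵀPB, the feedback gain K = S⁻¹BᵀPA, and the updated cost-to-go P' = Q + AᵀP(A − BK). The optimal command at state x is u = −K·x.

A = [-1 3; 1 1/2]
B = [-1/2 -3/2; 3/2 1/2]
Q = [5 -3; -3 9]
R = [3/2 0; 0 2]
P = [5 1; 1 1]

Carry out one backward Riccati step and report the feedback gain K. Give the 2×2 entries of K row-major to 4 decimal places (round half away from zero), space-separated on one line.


0.3158 0.3421 0.4474 -1.8487

BᵀP = [-1.0000 1.0000; -7.0000 -1.0000]
S = R + BᵀPB = [3/2 0; 0 2] + [2.0000 2.0000; 2.0000 10.0000] = [3.5000 2.0000; 2.0000 12.0000]
BᵀPA = [2.0000 -2.5000; 6.0000 -21.5000]
K = S⁻¹·BᵀPA = [0.3158 0.3421; 0.4474 -1.8487]
A−BK = [-0.1711 0.3980; 0.3026 0.9112]
AᵀP(A−BK) = [0.6842 -1.5921; -1.5921 9.3586]
P' = Q + AᵀP(A−BK) = [5.6842 -4.5921; -4.5921 18.3586]
tr(P') = 24.0428


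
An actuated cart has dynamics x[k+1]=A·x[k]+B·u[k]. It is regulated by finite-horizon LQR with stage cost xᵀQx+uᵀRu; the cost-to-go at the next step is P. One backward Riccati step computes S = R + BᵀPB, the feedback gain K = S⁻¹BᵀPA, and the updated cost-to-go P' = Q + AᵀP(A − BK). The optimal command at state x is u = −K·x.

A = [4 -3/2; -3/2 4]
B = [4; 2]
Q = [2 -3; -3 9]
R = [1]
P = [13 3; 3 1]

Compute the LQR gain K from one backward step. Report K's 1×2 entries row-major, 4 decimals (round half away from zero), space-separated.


BᵀP = [58.0000 14.0000]
S = R + BᵀPB = [1] + [260.0000] = [261.0000]
BᵀPA = [211.0000 -31.0000]
K = S⁻¹·BᵀPA = [0.8084 -0.1188]
A−BK = [0.7663 -1.0249; -3.1169 4.2375]
AᵀP(A−BK) = [3.6715 -4.1887; -4.1887 5.5680]
P' = Q + AᵀP(A−BK) = [5.6715 -7.1887; -7.1887 14.5680]
tr(P') = 20.2395

0.8084 -0.1188


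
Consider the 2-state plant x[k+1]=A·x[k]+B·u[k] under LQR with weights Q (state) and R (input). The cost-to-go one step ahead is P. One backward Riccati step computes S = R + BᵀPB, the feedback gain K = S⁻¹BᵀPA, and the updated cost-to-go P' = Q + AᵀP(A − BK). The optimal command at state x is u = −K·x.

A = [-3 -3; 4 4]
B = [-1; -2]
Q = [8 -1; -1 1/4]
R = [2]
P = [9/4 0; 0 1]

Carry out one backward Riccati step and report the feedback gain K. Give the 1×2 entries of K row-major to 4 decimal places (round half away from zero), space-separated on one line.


BᵀP = [-2.2500 -2.0000]
S = R + BᵀPB = [2] + [6.2500] = [8.2500]
BᵀPA = [-1.2500 -1.2500]
K = S⁻¹·BᵀPA = [-0.1515 -0.1515]
A−BK = [-3.1515 -3.1515; 3.6970 3.6970]
AᵀP(A−BK) = [36.0606 36.0606; 36.0606 36.0606]
P' = Q + AᵀP(A−BK) = [44.0606 35.0606; 35.0606 36.3106]
tr(P') = 80.3712

-0.1515 -0.1515


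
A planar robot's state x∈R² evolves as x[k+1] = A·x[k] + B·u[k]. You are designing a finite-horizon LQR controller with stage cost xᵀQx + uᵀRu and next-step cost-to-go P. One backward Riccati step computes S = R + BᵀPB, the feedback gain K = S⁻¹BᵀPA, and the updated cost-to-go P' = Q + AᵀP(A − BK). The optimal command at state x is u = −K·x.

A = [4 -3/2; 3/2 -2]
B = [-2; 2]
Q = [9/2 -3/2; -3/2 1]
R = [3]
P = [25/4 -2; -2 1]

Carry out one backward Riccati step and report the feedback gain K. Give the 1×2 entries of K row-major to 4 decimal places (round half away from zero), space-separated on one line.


-1.1875 0.2656

BᵀP = [-16.5000 6.0000]
S = R + BᵀPB = [3] + [45.0000] = [48.0000]
BᵀPA = [-57.0000 12.7500]
K = S⁻¹·BᵀPA = [-1.1875 0.2656]
A−BK = [1.6250 -0.9688; 3.8750 -2.5313]
AᵀP(A−BK) = [10.5625 -4.8594; -4.8594 2.6758]
P' = Q + AᵀP(A−BK) = [15.0625 -6.3594; -6.3594 3.6758]
tr(P') = 18.7383


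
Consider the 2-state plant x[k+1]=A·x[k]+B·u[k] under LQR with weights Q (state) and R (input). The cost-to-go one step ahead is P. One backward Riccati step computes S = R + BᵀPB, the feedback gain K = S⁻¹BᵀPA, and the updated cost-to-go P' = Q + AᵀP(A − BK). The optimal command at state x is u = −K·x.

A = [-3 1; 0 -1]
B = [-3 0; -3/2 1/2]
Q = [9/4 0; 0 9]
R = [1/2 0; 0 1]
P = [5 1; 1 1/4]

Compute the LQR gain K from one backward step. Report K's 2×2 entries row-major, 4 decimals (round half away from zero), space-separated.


0.8995 -0.2392 0.0168 -0.0270

BᵀP = [-16.5000 -3.3750; 0.5000 0.1250]
S = R + BᵀPB = [1/2 0; 0 1] + [54.5625 -1.6875; -1.6875 0.0625] = [55.0625 -1.6875; -1.6875 1.0625]
BᵀPA = [49.5000 -13.1250; -1.5000 0.3750]
K = S⁻¹·BᵀPA = [0.8995 -0.2392; 0.0168 -0.0270]
A−BK = [-0.3015 0.2824; 1.3408 -1.3453]
AᵀP(A−BK) = [0.5003 -0.2004; -0.2004 0.1207]
P' = Q + AᵀP(A−BK) = [2.7503 -0.2004; -0.2004 9.1207]
tr(P') = 11.8710


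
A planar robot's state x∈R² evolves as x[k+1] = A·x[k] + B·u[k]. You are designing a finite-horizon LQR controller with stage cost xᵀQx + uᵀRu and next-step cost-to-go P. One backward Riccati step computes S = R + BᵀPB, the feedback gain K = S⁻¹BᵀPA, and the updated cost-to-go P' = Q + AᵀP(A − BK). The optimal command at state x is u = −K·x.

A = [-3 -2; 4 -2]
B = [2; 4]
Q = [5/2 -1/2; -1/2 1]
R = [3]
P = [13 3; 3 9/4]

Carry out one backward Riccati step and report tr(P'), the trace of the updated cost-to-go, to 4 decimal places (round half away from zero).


BᵀP = [38.0000 15.0000]
S = R + BᵀPB = [3] + [136.0000] = [139.0000]
BᵀPA = [-54.0000 -106.0000]
K = S⁻¹·BᵀPA = [-0.3885 -0.7626]
A−BK = [-2.2230 -0.4748; 5.5540 1.0504]
AᵀP(A−BK) = [60.0216 12.8201; 12.8201 4.1655]
P' = Q + AᵀP(A−BK) = [62.5216 12.3201; 12.3201 5.1655]
tr(P') = 67.6871

67.6871


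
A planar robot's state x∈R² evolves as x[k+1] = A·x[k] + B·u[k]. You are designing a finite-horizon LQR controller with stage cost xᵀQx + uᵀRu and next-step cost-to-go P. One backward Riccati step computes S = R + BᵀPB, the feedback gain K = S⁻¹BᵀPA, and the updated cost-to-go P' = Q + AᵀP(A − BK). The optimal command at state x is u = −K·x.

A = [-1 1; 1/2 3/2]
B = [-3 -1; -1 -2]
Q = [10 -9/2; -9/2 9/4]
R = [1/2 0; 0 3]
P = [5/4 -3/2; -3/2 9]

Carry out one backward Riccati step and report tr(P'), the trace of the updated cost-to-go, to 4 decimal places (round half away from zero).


BᵀP = [-2.2500 -4.5000; 1.7500 -16.5000]
S = R + BᵀPB = [1/2 0; 0 3] + [11.2500 11.2500; 11.2500 31.2500] = [11.7500 11.2500; 11.2500 34.2500]
BᵀPA = [0.0000 -9.0000; -10.0000 -23.0000]
K = S⁻¹·BᵀPA = [0.4078 -0.1794; -0.4259 -0.6126]
A−BK = [-0.2025 -0.1509; 0.0560 0.0954]
AᵀP(A−BK) = [0.7408 0.8740; 0.8740 1.2954]
P' = Q + AᵀP(A−BK) = [10.7408 -3.6260; -3.6260 3.5454]
tr(P') = 14.2862

14.2862


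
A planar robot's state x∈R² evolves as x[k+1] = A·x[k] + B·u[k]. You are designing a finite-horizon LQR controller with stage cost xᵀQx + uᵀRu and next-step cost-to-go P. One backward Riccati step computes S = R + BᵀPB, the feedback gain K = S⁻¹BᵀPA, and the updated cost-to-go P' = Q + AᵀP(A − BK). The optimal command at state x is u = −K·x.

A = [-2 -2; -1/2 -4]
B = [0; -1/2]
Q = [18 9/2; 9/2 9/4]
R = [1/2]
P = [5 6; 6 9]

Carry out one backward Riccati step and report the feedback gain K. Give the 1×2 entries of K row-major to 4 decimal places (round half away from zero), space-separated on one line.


3.0000 8.7273

BᵀP = [-3.0000 -4.5000]
S = R + BᵀPB = [1/2] + [2.2500] = [2.7500]
BᵀPA = [8.2500 24.0000]
K = S⁻¹·BᵀPA = [3.0000 8.7273]
A−BK = [-2.0000 -2.0000; 1.0000 0.3636]
AᵀP(A−BK) = [9.5000 20.0000; 20.0000 50.5455]
P' = Q + AᵀP(A−BK) = [27.5000 24.5000; 24.5000 52.7955]
tr(P') = 80.2955


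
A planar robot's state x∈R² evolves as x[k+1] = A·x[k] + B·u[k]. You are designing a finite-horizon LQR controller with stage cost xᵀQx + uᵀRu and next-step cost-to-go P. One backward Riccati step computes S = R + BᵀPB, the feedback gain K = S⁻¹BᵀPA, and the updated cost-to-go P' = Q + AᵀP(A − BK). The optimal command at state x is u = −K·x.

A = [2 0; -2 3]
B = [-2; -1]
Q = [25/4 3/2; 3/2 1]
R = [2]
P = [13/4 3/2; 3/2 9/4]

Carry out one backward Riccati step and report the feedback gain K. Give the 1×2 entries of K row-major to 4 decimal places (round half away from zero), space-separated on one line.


BᵀP = [-8.0000 -5.2500]
S = R + BᵀPB = [2] + [21.2500] = [23.2500]
BᵀPA = [-5.5000 -15.7500]
K = S⁻¹·BᵀPA = [-0.2366 -0.6774]
A−BK = [1.5269 -1.3548; -2.2366 2.3226]
AᵀP(A−BK) = [8.6989 -8.2258; -8.2258 9.5806]
P' = Q + AᵀP(A−BK) = [14.9489 -6.7258; -6.7258 10.5806]
tr(P') = 25.5296

-0.2366 -0.6774
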